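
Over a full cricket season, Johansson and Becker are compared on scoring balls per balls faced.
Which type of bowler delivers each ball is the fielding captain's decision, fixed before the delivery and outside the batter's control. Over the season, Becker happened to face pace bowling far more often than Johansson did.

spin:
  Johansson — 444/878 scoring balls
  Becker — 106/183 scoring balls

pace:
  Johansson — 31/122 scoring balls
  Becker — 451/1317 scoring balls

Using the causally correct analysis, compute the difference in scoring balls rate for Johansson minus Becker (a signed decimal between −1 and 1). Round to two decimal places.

Bowling type differs across players for reasons unrelated to any effect of the player itself, and it separately predicts the outcome — a classic confounder. We must compare within bowling type levels.
Adjusting over the population distribution of bowling type: 0.424·(0.506−0.579) + 0.576·(0.254−0.342) = -0.082.

-0.08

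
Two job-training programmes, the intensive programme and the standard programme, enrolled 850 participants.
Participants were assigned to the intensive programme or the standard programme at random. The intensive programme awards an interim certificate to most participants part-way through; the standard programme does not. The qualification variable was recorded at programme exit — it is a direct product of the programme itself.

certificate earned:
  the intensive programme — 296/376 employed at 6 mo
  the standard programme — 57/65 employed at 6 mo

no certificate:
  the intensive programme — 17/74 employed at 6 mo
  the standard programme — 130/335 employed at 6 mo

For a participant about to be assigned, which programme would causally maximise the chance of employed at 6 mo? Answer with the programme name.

Within every qualification attained during the programme level the standard programme has the higher rate, yet pooled the intensive programme does — Simpson's reversal.
Because the programme influences qualification attained during the programme, qualification attained during the programme is a post-treatment mediator, not a confounder. Stratifying on it would bias the estimate; the causal effect is the crude pooled difference.
Pooled: the intensive programme 69.6% vs the standard programme 46.8%; the intensive programme is higher overall.

the intensive programme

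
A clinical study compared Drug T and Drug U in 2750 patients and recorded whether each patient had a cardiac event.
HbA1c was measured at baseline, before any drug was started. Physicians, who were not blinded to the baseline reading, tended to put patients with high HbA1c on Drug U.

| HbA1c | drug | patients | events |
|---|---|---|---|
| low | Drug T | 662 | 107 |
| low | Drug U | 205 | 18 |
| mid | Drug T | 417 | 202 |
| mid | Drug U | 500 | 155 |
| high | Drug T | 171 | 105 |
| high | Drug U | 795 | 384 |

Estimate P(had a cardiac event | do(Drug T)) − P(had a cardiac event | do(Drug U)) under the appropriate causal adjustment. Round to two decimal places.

+0.13

The HbA1c-specific comparison favours Drug U throughout, but the pooled figures favour Drug T. The question is whether to condition on HbA1c.
The imbalance in HbA1c arose from how patients were allocated, not from anything the drug did; and HbA1c independently affects the outcome. The pooled gap is confounded — condition on HbA1c.
Adjusting over the population distribution of HbA1c: 0.315·(0.162−0.088) + 0.333·(0.484−0.310) + 0.351·(0.614−0.483) = +0.127.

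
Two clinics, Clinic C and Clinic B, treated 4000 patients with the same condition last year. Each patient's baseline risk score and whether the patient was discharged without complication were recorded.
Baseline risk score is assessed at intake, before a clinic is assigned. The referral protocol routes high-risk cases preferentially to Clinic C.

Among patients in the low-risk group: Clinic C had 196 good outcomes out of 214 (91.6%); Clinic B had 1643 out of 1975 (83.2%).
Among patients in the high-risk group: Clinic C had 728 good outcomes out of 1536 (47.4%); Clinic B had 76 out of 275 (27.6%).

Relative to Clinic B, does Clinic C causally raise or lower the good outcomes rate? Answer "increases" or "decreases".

Within every baseline risk score level Clinic C has the higher rate, yet pooled Clinic B does — Simpson's reversal.
Baseline risk score satisfies the back-door criterion: it is not a descendant of the clinic, and it blocks the spurious path from clinic to outcome. Adjusting for it (i.e., using the within-baseline risk score rates) gives the causal effect.
Within each level — low-risk: 91.6% vs 83.2%; high-risk: 47.4% vs 27.6% — Clinic C is higher every time.

increases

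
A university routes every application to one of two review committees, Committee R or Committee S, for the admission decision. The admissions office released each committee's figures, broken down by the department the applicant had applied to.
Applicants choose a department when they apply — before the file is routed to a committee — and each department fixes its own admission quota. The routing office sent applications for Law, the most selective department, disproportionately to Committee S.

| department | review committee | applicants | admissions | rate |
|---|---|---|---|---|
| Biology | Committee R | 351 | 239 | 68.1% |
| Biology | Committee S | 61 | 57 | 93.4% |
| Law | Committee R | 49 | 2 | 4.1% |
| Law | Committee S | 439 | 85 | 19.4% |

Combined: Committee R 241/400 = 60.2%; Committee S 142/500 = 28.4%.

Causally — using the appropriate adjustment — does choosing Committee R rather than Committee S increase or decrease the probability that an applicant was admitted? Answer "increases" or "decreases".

decreases

Nothing the review committee does changes department; the imbalance is an allocation artefact. With department also predicting the outcome, the pooled figure is confounded, and the within-stratum comparison is the causal one.
Within each level — Biology: 68.1% vs 93.4%; Law: 4.1% vs 19.4% — Committee S is higher every time.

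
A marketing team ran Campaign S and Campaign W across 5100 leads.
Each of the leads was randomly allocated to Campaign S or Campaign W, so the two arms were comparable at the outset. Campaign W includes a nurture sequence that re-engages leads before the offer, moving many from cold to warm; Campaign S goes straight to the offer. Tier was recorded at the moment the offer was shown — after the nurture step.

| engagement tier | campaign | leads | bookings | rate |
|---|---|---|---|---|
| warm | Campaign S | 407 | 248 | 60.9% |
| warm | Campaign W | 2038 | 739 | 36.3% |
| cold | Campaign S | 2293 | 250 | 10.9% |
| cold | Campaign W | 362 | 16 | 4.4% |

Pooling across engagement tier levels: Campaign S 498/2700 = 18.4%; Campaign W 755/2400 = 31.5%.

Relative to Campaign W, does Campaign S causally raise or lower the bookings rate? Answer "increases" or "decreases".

Engagement tier here is a post-treatment variable shaped by the campaign; conditioning on it would introduce bias rather than remove it. The overall comparison is the causal one.
Pooled: Campaign S 18.4% vs Campaign W 31.5%; Campaign W is higher overall.

decreases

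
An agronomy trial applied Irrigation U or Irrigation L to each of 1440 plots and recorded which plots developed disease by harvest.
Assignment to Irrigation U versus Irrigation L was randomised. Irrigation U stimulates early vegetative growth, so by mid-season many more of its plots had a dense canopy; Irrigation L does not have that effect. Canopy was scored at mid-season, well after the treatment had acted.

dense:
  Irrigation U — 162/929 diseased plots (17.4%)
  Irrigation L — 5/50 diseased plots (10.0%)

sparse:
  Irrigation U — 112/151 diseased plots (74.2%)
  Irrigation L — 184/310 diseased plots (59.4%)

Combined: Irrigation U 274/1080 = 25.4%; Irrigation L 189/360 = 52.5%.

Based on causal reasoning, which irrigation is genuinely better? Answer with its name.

Irrigation U

Irrigation L is lower inside every mid-season canopy stratum but Irrigation U is lower in aggregate. Whether to stratify depends on how mid-season canopy relates to the irrigation.
Stratifying would compare irrigations among plots the irrigations themselves sorted into mid-season canopy groups — a form of selection on an intermediate. The unconditioned pooled rates give the total causal effect.
Pooled: Irrigation U 25.4% vs Irrigation L 52.5%; Irrigation U is lower overall.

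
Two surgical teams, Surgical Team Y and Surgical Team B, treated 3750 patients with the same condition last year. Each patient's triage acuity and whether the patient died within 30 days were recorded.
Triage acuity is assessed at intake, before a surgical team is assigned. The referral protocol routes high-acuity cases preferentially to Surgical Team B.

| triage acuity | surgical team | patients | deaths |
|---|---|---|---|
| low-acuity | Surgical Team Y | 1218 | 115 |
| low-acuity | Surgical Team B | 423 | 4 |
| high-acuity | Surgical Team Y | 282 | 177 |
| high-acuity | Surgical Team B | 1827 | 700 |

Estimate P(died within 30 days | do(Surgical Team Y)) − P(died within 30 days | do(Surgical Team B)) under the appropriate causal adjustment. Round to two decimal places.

+0.17

Since triage acuity is a pre-existing factor (not a product of the surgical team) and it affects the outcome on its own, it is a confounder. The stratified rates, not the pooled rate, identify the causal effect.
Adjusting over the population distribution of triage acuity: 0.438·(0.094−0.009) + 0.562·(0.628−0.383) = +0.175.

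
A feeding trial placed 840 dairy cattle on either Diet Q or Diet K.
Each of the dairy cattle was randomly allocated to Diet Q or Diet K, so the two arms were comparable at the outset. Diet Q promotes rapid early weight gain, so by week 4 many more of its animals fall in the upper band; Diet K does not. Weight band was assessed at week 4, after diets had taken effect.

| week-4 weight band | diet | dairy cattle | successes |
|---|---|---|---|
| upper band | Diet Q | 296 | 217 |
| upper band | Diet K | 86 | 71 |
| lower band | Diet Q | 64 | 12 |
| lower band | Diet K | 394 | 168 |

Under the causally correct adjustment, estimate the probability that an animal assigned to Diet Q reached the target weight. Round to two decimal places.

0.64

Because the diet influences week-4 weight band, week-4 weight band is a post-treatment mediator, not a confounder. Stratifying on it would bias the estimate; the causal effect is the crude pooled difference.
So P(outcome | do(Diet Q)) is just the pooled rate for Diet Q: 229/360 = 0.636.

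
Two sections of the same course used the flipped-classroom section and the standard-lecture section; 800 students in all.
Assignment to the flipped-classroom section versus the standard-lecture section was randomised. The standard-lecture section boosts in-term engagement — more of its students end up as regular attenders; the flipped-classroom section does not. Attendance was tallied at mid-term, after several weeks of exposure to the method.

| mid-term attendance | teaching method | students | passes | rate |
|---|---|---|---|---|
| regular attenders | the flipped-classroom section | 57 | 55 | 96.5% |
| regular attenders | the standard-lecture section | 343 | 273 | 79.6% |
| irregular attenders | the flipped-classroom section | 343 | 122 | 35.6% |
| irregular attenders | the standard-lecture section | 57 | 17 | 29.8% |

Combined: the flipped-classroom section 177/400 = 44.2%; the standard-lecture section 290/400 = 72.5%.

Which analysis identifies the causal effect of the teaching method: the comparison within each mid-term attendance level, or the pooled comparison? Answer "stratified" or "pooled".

pooled

Mid-term attendance lies on the pathway teaching method → mid-term attendance → outcome, so adjusting for it blocks the indirect effect. For the total causal effect of teaching method, use the unadjusted pooled rates.
Pooled: the flipped-classroom section 44.2% vs the standard-lecture section 72.5%; the standard-lecture section is higher overall.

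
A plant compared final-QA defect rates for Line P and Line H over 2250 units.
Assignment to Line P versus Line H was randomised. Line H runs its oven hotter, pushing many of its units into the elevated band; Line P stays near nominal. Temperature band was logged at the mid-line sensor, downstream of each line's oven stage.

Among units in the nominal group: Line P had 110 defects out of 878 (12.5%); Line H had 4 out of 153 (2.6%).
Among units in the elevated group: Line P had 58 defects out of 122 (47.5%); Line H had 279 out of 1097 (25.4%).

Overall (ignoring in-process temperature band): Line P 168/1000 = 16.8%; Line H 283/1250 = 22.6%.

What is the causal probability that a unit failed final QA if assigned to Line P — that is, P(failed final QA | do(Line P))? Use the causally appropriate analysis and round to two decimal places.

In-process temperature band is downstream of the line. One should not condition on a consequence of treatment, so the overall rates are the right comparison.
So P(outcome | do(Line P)) is just the pooled rate for Line P: 168/1000 = 0.168.

0.17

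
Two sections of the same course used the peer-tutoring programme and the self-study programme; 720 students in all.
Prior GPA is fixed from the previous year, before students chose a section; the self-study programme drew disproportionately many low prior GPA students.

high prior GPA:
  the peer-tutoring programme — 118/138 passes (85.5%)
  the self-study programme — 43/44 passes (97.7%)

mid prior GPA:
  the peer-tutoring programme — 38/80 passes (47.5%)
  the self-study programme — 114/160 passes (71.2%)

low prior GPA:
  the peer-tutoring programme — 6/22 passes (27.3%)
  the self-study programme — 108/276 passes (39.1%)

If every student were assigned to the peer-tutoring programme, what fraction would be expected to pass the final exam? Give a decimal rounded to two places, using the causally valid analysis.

the self-study programme is higher inside every prior GPA band stratum but the peer-tutoring programme is higher in aggregate. Whether to stratify depends on how prior GPA band relates to the teaching method.
Prior GPA band is set before the teaching method has any effect — it is not caused by the teaching method — and it independently drives the outcome. That makes it a confounder, so the causal comparison is within prior GPA band levels.
Standardising the peer-tutoring programme to the population prior GPA band mix: 0.253·118/138 + 0.333·38/80 + 0.414·6/22 = 0.487.

0.49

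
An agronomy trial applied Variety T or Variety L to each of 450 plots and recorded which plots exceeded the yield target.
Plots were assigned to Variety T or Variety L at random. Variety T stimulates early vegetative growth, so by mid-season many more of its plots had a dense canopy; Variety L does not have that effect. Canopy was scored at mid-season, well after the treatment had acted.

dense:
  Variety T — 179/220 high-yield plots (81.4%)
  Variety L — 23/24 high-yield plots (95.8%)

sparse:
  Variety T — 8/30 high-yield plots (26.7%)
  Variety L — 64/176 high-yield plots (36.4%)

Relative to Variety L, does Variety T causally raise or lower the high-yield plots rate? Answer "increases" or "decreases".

increases

The distribution of mid-season canopy is itself part of what the variety does — it is an intermediate outcome. Holding it fixed would remove that part of the effect; the total effect is the pooled difference.
Pooled: Variety T 74.8% vs Variety L 43.5%; Variety T is higher overall.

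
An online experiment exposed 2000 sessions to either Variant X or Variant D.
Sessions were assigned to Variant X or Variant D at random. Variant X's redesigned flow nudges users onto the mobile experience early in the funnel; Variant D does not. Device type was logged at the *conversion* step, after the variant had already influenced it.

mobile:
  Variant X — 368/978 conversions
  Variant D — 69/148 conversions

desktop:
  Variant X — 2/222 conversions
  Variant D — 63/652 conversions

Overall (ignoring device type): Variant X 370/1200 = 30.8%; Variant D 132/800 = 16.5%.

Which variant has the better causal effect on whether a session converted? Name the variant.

Because the variant influences device type, device type is a post-treatment mediator, not a confounder. Stratifying on it would bias the estimate; the causal effect is the crude pooled difference.
Pooled: Variant X 30.8% vs Variant D 16.5%; Variant X is higher overall.

Variant X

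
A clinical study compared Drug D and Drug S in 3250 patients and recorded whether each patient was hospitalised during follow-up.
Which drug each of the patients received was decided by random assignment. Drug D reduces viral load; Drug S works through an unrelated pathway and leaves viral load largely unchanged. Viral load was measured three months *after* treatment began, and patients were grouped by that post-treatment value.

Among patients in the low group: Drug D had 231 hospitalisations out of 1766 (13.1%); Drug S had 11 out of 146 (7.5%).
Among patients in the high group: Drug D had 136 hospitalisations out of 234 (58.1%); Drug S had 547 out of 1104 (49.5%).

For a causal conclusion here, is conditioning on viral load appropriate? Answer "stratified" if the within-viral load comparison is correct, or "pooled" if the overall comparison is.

pooled

Drug S is lower inside every viral load stratum but Drug D is lower in aggregate. Whether to stratify depends on how viral load relates to the drug.
Viral load lies on the pathway drug → viral load → outcome, so adjusting for it blocks the indirect effect. For the total causal effect of drug, use the unadjusted pooled rates.
Pooled: Drug D 18.4% vs Drug S 44.6%; Drug D is lower overall.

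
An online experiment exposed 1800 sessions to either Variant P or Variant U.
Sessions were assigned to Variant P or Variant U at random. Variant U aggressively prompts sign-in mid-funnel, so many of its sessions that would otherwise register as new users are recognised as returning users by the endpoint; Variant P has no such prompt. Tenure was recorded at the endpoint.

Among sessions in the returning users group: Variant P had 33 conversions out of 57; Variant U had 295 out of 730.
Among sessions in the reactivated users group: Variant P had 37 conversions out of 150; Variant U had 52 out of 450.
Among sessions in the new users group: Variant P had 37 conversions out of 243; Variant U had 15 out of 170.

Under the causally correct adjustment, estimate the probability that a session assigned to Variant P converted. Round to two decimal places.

The user tenure-specific comparison favours Variant P throughout, but the pooled figures favour Variant U. The question is whether to condition on user tenure.
User tenure is recorded after the variant and is itself shifted by it — it sits on the causal path from variant to outcome. Conditioning on a mediator would strip out part of the effect we want; the pooled comparison gives the total causal effect.
So P(outcome | do(Variant P)) is just the pooled rate for Variant P: 107/450 = 0.238.

0.24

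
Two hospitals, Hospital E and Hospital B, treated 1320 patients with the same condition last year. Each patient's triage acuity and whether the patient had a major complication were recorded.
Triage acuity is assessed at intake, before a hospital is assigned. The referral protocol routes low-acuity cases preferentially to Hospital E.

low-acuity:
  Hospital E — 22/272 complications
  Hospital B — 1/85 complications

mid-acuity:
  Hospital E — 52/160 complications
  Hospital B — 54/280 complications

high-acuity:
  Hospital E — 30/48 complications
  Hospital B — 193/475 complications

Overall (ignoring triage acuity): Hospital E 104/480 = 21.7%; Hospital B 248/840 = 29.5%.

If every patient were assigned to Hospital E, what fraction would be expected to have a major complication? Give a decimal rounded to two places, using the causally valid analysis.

0.38

The imbalance in triage acuity arose from how patients were allocated, not from anything the hospital did; and triage acuity independently affects the outcome. The pooled gap is confounded — condition on triage acuity.
Standardising Hospital E to the population triage acuity mix: 0.270·22/272 + 0.333·52/160 + 0.396·30/48 = 0.378.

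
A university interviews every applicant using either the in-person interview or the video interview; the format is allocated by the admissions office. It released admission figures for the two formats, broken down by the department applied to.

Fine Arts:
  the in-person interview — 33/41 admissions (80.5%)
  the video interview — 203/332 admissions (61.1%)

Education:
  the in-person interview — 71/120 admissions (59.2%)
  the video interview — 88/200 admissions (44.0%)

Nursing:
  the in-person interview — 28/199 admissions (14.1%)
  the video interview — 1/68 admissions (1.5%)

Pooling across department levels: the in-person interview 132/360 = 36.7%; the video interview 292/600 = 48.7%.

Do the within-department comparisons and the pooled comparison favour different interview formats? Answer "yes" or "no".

yes

Within each department level (Fine Arts 80.5% vs 61.1%; Education 59.2% vs 44.0%; Nursing 14.1% vs 1.5%), the in-person interview has the higher rate every time. Pooled: 36.7% vs 48.7% — the video interview has the higher rate overall. The two comparisons disagree.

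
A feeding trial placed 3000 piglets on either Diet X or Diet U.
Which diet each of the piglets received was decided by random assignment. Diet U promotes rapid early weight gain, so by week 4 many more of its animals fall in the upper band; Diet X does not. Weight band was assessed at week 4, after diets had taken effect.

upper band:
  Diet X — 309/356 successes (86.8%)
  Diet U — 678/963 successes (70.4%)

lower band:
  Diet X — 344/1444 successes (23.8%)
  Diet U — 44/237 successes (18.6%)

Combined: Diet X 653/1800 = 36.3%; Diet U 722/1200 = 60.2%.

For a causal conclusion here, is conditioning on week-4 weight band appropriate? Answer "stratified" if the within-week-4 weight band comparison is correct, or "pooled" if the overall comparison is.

pooled

The week-4 weight band-specific comparison favours Diet X throughout, but the pooled figures favour Diet U. The question is whether to condition on week-4 weight band.
Week-4 weight band is downstream of the diet. One should not condition on a consequence of treatment, so the overall rates are the right comparison.
Pooled: Diet X 36.3% vs Diet U 60.2%; Diet U is higher overall.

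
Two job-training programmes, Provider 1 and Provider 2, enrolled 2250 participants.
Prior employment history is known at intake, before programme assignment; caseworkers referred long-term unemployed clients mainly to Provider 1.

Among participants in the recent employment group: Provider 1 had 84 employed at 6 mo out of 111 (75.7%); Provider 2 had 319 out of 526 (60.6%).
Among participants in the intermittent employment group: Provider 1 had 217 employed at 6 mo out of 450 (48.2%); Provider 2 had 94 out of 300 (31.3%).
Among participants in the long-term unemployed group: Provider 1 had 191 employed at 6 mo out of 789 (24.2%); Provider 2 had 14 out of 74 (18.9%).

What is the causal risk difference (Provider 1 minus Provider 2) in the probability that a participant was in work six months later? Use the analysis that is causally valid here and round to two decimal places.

Prior employment history is set before the programme has any effect — it is not caused by the programme — and it independently drives the outcome. That makes it a confounder, so the causal comparison is within prior employment history levels.
Adjusting over the population distribution of prior employment history: 0.283·(0.757−0.606) + 0.333·(0.482−0.313) + 0.384·(0.242−0.189) = +0.119.

+0.12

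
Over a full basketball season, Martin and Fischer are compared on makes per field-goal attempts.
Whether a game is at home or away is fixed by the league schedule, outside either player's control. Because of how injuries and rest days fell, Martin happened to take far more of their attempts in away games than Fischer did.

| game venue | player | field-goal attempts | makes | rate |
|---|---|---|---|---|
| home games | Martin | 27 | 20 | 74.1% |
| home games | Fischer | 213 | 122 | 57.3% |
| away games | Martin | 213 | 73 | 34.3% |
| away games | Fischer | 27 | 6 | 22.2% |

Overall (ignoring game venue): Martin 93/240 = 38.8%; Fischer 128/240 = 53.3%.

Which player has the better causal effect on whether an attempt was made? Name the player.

Game venue satisfies the back-door criterion: it is not a descendant of the player, and it blocks the spurious path from player to outcome. Adjusting for it (i.e., using the within-game venue rates) gives the causal effect.
Within each level — home games: 74.1% vs 57.3%; away games: 34.3% vs 22.2% — Martin is higher every time.

Martin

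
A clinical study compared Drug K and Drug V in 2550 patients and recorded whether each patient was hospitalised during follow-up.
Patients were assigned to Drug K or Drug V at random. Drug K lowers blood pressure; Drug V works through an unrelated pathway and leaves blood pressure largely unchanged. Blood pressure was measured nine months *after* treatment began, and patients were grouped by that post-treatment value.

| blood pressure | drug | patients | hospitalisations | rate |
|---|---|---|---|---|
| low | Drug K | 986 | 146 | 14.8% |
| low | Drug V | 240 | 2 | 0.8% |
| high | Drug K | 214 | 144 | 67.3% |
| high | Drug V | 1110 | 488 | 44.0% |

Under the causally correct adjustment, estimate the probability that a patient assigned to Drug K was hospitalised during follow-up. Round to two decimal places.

0.24

Blood pressure is downstream of the drug. One should not condition on a consequence of treatment, so the overall rates are the right comparison.
So P(outcome | do(Drug K)) is just the pooled rate for Drug K: 290/1200 = 0.242.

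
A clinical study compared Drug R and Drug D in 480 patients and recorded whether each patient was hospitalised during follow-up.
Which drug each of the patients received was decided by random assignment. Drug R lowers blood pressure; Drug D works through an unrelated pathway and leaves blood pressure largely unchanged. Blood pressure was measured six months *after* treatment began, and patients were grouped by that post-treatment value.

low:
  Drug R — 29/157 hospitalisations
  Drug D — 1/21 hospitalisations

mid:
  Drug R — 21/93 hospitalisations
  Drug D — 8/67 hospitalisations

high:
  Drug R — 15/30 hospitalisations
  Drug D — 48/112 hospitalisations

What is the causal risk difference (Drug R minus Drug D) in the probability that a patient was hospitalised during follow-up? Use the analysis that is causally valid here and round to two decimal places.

-0.05

Blood pressure here is a post-treatment variable shaped by the drug; conditioning on it would introduce bias rather than remove it. The overall comparison is the causal one.
The causal difference is the pooled difference: 0.232 − 0.285 = -0.053.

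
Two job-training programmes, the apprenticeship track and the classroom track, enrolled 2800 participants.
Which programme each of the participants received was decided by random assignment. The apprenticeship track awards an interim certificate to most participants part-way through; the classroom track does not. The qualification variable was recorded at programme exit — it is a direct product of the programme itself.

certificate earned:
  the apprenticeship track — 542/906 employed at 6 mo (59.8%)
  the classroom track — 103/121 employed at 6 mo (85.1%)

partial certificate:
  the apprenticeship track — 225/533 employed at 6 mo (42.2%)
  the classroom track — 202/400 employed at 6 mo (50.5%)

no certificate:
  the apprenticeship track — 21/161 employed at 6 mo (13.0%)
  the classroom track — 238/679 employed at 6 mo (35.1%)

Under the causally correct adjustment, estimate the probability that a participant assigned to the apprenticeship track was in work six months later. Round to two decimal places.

0.49

the classroom track is higher inside every qualification attained during the programme stratum but the apprenticeship track is higher in aggregate. Whether to stratify depends on how qualification attained during the programme relates to the programme.
Qualification attained during the programme here is a post-treatment variable shaped by the programme; conditioning on it would introduce bias rather than remove it. The overall comparison is the causal one.
So P(outcome | do(the apprenticeship track)) is just the pooled rate for the apprenticeship track: 788/1600 = 0.492.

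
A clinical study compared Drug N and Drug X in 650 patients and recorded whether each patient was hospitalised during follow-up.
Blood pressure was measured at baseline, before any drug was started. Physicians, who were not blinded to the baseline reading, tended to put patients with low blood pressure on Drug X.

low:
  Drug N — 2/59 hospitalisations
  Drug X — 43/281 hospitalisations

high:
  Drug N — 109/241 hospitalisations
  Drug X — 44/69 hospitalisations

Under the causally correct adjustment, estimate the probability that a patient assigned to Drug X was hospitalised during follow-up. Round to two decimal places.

0.38

The stratified and pooled comparisons disagree (Drug N wins within each blood pressure; Drug X wins overall), so the answer turns on the causal role of blood pressure.
Blood pressure differs across drugs for reasons unrelated to any effect of the drug itself, and it separately predicts the outcome — a classic confounder. We must compare within blood pressure levels.
Standardising Drug X to the population blood pressure mix: 0.523·43/281 + 0.477·44/69 = 0.384.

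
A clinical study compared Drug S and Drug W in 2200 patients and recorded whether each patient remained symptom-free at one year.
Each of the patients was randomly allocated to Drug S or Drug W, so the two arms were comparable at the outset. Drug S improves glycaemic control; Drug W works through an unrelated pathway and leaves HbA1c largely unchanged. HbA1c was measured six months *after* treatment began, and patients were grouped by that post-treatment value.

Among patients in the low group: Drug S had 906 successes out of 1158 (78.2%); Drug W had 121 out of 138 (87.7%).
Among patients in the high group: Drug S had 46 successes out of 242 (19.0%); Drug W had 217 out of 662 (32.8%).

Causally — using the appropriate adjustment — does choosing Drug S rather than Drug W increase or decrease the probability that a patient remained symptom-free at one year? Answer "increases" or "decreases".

increases

HbA1c lies on the pathway drug → HbA1c → outcome, so adjusting for it blocks the indirect effect. For the total causal effect of drug, use the unadjusted pooled rates.
Pooled: Drug S 68.0% vs Drug W 42.2%; Drug S is higher overall.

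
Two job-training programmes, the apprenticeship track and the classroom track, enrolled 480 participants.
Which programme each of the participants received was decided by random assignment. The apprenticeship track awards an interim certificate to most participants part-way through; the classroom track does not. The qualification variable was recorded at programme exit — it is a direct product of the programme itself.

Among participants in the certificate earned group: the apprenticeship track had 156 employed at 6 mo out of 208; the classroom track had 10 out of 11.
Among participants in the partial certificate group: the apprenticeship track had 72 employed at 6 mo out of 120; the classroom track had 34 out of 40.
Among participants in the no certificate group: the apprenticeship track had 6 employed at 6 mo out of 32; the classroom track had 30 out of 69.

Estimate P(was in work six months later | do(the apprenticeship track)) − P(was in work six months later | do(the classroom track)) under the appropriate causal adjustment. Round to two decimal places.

Stratifying would compare programmes among participants the programmes themselves sorted into qualification attained during the programme groups — a form of selection on an intermediate. The unconditioned pooled rates give the total causal effect.
The causal difference is the pooled difference: 0.650 − 0.617 = +0.033.

+0.03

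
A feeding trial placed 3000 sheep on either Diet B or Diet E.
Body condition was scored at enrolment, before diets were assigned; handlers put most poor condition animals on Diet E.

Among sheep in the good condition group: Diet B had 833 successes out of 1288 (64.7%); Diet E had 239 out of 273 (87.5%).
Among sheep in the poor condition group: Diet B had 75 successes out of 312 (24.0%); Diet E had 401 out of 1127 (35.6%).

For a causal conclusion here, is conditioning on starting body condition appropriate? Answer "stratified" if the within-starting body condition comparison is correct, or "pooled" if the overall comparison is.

stratified

The starting body condition-specific comparison favours Diet E throughout, but the pooled figures favour Diet B. The question is whether to condition on starting body condition.
Nothing the diet does changes starting body condition; the imbalance is an allocation artefact. With starting body condition also predicting the outcome, the pooled figure is confounded, and the within-stratum comparison is the causal one.
Within each level — good condition: 64.7% vs 87.5%; poor condition: 24.0% vs 35.6% — Diet E is higher every time.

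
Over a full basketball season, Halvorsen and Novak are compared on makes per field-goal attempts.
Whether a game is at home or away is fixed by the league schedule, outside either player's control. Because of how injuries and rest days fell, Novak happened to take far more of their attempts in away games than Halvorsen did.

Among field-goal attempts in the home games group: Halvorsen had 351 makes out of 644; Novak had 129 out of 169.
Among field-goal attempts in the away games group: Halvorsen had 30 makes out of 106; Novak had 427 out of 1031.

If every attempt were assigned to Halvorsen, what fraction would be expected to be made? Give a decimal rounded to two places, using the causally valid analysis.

Game venue satisfies the back-door criterion: it is not a descendant of the player, and it blocks the spurious path from player to outcome. Adjusting for it (i.e., using the within-game venue rates) gives the causal effect.
Standardising Halvorsen to the population game venue mix: 0.417·351/644 + 0.583·30/106 = 0.392.

0.39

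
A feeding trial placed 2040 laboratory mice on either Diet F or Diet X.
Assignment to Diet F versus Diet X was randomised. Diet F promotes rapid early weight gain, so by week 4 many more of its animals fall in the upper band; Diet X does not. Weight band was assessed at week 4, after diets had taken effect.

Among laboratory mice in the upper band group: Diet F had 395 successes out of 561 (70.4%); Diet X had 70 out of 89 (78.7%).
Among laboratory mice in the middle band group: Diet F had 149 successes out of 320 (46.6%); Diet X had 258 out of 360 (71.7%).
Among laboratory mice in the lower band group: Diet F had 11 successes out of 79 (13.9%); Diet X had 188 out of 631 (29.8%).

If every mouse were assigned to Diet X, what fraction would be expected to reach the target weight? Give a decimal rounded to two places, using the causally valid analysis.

Diet X is higher inside every week-4 weight band stratum but Diet F is higher in aggregate. Whether to stratify depends on how week-4 weight band relates to the diet.
Stratifying would compare diets among laboratory mice the diets themselves sorted into week-4 weight band groups — a form of selection on an intermediate. The unconditioned pooled rates give the total causal effect.
So P(outcome | do(Diet X)) is just the pooled rate for Diet X: 516/1080 = 0.478.

0.48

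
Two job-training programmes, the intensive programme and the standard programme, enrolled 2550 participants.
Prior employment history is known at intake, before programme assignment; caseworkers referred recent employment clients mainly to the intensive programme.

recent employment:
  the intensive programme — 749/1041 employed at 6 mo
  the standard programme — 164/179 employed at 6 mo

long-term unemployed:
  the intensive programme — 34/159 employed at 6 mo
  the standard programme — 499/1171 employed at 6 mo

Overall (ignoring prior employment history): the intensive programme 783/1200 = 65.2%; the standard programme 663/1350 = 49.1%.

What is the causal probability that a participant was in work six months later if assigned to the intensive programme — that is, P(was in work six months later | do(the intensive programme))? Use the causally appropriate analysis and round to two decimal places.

0.46

The stratified and pooled comparisons disagree (the standard programme wins within each prior employment history; the intensive programme wins overall), so the answer turns on the causal role of prior employment history.
Since prior employment history is a pre-existing factor (not a product of the programme) and it affects the outcome on its own, it is a confounder. The stratified rates, not the pooled rate, identify the causal effect.
Standardising the intensive programme to the population prior employment history mix: 0.478·749/1041 + 0.522·34/159 = 0.456.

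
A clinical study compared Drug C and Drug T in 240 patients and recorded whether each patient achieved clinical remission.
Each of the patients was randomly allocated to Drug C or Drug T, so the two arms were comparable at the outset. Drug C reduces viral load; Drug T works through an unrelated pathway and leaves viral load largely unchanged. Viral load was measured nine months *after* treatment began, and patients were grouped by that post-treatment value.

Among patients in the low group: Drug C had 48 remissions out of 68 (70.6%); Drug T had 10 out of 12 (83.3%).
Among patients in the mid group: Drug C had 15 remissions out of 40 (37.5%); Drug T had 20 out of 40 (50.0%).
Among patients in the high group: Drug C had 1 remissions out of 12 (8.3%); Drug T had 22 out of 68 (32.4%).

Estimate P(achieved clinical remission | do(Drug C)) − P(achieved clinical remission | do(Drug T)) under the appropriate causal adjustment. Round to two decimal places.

+0.10

Stratifying would compare drugs among patients the drugs themselves sorted into viral load groups — a form of selection on an intermediate. The unconditioned pooled rates give the total causal effect.
The causal difference is the pooled difference: 0.533 − 0.433 = +0.100.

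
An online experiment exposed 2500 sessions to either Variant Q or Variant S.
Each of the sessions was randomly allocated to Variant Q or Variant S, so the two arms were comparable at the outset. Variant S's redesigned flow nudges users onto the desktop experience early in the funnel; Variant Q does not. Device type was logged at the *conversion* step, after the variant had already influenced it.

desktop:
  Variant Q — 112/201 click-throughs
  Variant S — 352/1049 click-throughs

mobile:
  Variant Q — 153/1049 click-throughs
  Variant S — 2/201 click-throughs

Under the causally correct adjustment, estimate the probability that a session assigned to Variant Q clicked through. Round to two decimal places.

0.21

Stratifying would compare variants among sessions the variants themselves sorted into device type groups — a form of selection on an intermediate. The unconditioned pooled rates give the total causal effect.
So P(outcome | do(Variant Q)) is just the pooled rate for Variant Q: 265/1250 = 0.212.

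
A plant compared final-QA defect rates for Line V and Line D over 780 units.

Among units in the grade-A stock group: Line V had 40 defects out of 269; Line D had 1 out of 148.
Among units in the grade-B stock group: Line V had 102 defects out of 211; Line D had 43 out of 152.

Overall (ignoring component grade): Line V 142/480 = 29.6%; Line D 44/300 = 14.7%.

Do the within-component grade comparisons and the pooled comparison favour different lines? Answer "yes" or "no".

Within each component grade level (grade-A stock 14.9% vs 0.7%; grade-B stock 48.3% vs 28.3%), Line D has the lower rate every time. Pooled: 29.6% vs 14.7% — Line D has the lower rate overall. They agree.

no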